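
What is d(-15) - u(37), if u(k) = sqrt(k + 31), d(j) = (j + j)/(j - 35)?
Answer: 3/5 - 2*sqrt(17) ≈ -7.6462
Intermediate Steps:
d(j) = 2*j/(-35 + j) (d(j) = (2*j)/(-35 + j) = 2*j/(-35 + j))
u(k) = sqrt(31 + k)
d(-15) - u(37) = 2*(-15)/(-35 - 15) - sqrt(31 + 37) = 2*(-15)/(-50) - sqrt(68) = 2*(-15)*(-1/50) - 2*sqrt(17) = 3/5 - 2*sqrt(17)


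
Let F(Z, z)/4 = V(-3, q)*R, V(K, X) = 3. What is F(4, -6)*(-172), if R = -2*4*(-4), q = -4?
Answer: -66048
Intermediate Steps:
R = 32 (R = -8*(-4) = 32)
F(Z, z) = 384 (F(Z, z) = 4*(3*32) = 4*96 = 384)
F(4, -6)*(-172) = 384*(-172) = -66048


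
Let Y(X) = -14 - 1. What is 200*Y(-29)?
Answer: -3000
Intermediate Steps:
Y(X) = -15
200*Y(-29) = 200*(-15) = -3000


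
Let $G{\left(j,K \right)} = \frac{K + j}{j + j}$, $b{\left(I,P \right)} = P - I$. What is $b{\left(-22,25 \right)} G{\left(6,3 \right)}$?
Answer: $\frac{141}{4} \approx 35.25$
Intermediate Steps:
$G{\left(j,K \right)} = \frac{K + j}{2 j}$
$b{\left(-22,25 \right)} G{\left(6,3 \right)} = \left(25 - -22\right) \frac{3 + 6}{2 \cdot 6} = \left(25 + 22\right) \frac{1}{2} \cdot \frac{1}{6} \cdot 9 = 47 \cdot \frac{3}{4} = \frac{141}{4}$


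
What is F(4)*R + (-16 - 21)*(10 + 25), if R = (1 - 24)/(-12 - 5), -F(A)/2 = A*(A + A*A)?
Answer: -25695/17 ≈ -1511.5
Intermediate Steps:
F(A) = -2*A*(A + A²) (F(A) = -2*A*(A + A*A) = -2*A*(A + A²))
R = 23/17 (R = -23/(-17) = -23*(-1/17) = 23/17 ≈ 1.3529)
F(4)*R + (-16 - 21)*(10 + 25) = (2*4²*(-1 - 1*4))*(23/17) + (-16 - 21)*(10 + 25) = (2*16*(-1 - 4))*(23/17) - 37*35 = (2*16*(-5))*(23/17) - 1295 = -160*23/17 - 1295 = -3680/17 - 1295 = -25695/17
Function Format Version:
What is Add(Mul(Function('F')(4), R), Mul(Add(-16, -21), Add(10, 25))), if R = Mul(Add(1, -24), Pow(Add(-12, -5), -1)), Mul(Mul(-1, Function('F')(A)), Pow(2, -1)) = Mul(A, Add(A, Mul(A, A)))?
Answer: Rational(-25695, 17) ≈ -1511.5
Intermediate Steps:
Function('F')(A) = Mul(-2, A, Add(A, Pow(A, 2))) (Function('F')(A) = Mul(-2, Mul(A, Add(A, Mul(A, A)))) = Mul(-2, Mul(A, Add(A, Pow(A, 2)))) = Mul(-2, A, Add(A, Pow(A, 2))))
R = Rational(23, 17) (R = Mul(-23, Pow(-17, -1)) = Mul(-23, Rational(-1, 17)) = Rational(23, 17) ≈ 1.3529)
Add(Mul(Function('F')(4), R), Mul(Add(-16, -21), Add(10, 25))) = Add(Mul(Mul(2, Pow(4, 2), Add(-1, Mul(-1, 4))), Rational(23, 17)), Mul(Add(-16, -21), Add(10, 25))) = Add(Mul(Mul(2, 16, Add(-1, -4)), Rational(23, 17)), Mul(-37, 35)) = Add(Mul(Mul(2, 16, -5), Rational(23, 17)), -1295) = Add(Mul(-160, Rational(23, 17)), -1295) = Add(Rational(-3680, 17), -1295) = Rational(-25695, 17)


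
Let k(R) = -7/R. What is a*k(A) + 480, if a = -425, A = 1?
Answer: 3455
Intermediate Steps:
a*k(A) + 480 = -(-2975)/1 + 480 = -(-2975) + 480 = -425*(-7) + 480 = 2975 + 480 = 3455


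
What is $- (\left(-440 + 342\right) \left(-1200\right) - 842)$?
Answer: $-116758$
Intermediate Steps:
$- (\left(-440 + 342\right) \left(-1200\right) - 842) = - (\left(-98\right) \left(-1200\right) - 842) = - (117600 - 842) = \left(-1\right) 116758 = -116758$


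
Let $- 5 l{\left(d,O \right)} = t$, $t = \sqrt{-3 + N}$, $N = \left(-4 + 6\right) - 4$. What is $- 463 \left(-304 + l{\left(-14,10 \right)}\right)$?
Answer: $140752 + \frac{463 i \sqrt{5}}{5} \approx 1.4075 \cdot 10^{5} + 207.06 i$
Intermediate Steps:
$N = -2$ ($N = 2 - 4 = -2$)
$t = i \sqrt{5}$ ($t = \sqrt{-3 - 2} = \sqrt{-5} = i \sqrt{5} \approx 2.2361 i$)
$l{\left(d,O \right)} = - \frac{i \sqrt{5}}{5}$
$- 463 \left(-304 + l{\left(-14,10 \right)}\right) = - 463 \left(-304 - \frac{i \sqrt{5}}{5}\right) = 140752 + \frac{463 i \sqrt{5}}{5}$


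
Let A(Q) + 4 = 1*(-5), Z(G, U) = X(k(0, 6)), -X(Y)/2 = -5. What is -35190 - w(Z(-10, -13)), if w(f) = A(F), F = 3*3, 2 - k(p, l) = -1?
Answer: -35181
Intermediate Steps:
k(p, l) = 3 (k(p, l) = 2 - 1*(-1) = 2 + 1 = 3)
X(Y) = 10 (X(Y) = -2*(-5) = 10)
Z(G, U) = 10
F = 9
A(Q) = -9 (A(Q) = -4 + 1*(-5) = -4 - 5 = -9)
w(f) = -9
-35190 - w(Z(-10, -13)) = -35190 - 1*(-9) = -35190 + 9 = -35181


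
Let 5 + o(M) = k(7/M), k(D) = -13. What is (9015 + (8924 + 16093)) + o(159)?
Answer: 34014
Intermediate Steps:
o(M) = -18 (o(M) = -5 - 13 = -18)
(9015 + (8924 + 16093)) + o(159) = (9015 + (8924 + 16093)) - 18 = (9015 + 25017) - 18 = 34032 - 18 = 34014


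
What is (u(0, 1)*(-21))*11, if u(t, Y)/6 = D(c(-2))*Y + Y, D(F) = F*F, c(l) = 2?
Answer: -6930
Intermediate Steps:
D(F) = F²
u(t, Y) = 30*Y (u(t, Y) = 6*(2²*Y + Y) = 6*(4*Y + Y) = 6*(5*Y) = 30*Y)
(u(0, 1)*(-21))*11 = ((30*1)*(-21))*11 = (30*(-21))*11 = -630*11 = -6930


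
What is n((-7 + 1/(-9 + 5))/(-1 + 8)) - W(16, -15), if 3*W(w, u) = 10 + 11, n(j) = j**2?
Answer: -4647/784 ≈ -5.9273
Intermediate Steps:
W(w, u) = 7 (W(w, u) = (10 + 11)/3 = (1/3)*21 = 7)
n((-7 + 1/(-9 + 5))/(-1 + 8)) - W(16, -15) = ((-7 + 1/(-9 + 5))/(-1 + 8))**2 - 1*7 = ((-7 + 1/(-4))/7)**2 - 7 = ((-7 - 1/4)*(1/7))**2 - 7 = (-29/4*1/7)**2 - 7 = (-29/28)**2 - 7 = 841/784 - 7 = -4647/784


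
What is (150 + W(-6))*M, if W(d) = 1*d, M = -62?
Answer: -8928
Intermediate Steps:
W(d) = d
(150 + W(-6))*M = (150 - 6)*(-62) = 144*(-62) = -8928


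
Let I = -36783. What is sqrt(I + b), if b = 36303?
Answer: 4*I*sqrt(30) ≈ 21.909*I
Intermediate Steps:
sqrt(I + b) = sqrt(-36783 + 36303) = sqrt(-480) = 4*I*sqrt(30)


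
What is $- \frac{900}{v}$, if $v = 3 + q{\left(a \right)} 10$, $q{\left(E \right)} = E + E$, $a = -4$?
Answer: $\frac{900}{77} \approx 11.688$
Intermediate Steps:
$q{\left(E \right)} = 2 E$
$v = -77$ ($v = 3 + 2 \left(-4\right) 10 = 3 - 80 = -77$)
$- \frac{900}{v} = - \frac{900}{-77} = \left(-900\right) \left(- \frac{1}{77}\right) = \frac{900}{77}$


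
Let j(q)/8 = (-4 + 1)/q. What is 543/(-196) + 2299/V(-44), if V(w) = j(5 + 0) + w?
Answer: -298189/5978 ≈ -49.881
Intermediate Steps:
j(q) = -24/q (j(q) = 8*((-4 + 1)/q) = 8*(-3/q) = -24/q)
V(w) = -24/5 + w (V(w) = -24/(5 + 0) + w = -24/5 + w)
543/(-196) + 2299/V(-44) = 543/(-196) + 2299/(-24/5 - 44) = 543*(-1/196) + 2299/(-244/5) = -543/196 + 2299*(-5/244) = -543/196 - 11495/244 = -298189/5978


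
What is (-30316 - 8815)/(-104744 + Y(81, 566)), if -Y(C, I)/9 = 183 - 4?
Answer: 39131/106355 ≈ 0.36793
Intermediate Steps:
Y(C, I) = -1611 (Y(C, I) = -9*(183 - 4) = -9*179 = -1611)
(-30316 - 8815)/(-104744 + Y(81, 566)) = (-30316 - 8815)/(-104744 - 1611) = -39131/(-106355) = -39131*(-1/106355) = 39131/106355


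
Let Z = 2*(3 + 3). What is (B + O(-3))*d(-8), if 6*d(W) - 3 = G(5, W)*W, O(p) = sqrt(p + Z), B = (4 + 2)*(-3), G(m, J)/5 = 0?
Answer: -15/2 ≈ -7.5000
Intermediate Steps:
Z = 12 (Z = 2*6 = 12)
G(m, J) = 0 (G(m, J) = 5*0 = 0)
B = -18 (B = 6*(-3) = -18)
O(p) = sqrt(12 + p) (O(p) = sqrt(p + 12) = sqrt(12 + p))
d(W) = 1/2 (d(W) = 1/2 + (0*W)/6 = 1/2 + (1/6)*0 = 1/2 + 0 = 1/2)
(B + O(-3))*d(-8) = (-18 + sqrt(12 - 3))*(1/2) = (-18 + sqrt(9))*(1/2) = (-18 + 3)*(1/2) = -15*1/2 = -15/2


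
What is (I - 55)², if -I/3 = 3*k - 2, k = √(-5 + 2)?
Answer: 2158 + 882*I*√3 ≈ 2158.0 + 1527.7*I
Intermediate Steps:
k = I*√3 (k = √(-3) = I*√3 ≈ 1.732*I)
I = 6 - 9*I*√3 (I = -3*(3*(I*√3) - 2) = -3*(3*I*√3 - 2) = -3*(-2 + 3*I*√3) = 6 - 9*I*√3 ≈ 6.0 - 15.588*I)
(I - 55)² = ((6 - 9*I*√3) - 55)² = (-49 - 9*I*√3)²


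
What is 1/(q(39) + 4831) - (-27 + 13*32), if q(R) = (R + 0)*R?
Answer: -2470927/6352 ≈ -389.00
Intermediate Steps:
q(R) = R² (q(R) = R*R = R²)
1/(q(39) + 4831) - (-27 + 13*32) = 1/(39² + 4831) - (-27 + 13*32) = 1/(1521 + 4831) - (-27 + 416) = 1/6352 - 1*389 = 1/6352 - 389 = -2470927/6352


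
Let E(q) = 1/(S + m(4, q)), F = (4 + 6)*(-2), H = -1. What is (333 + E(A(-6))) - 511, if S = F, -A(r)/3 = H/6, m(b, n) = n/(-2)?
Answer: -14422/81 ≈ -178.05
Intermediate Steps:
m(b, n) = -n/2 (m(b, n) = n*(-½) = -n/2)
A(r) = ½ (A(r) = -(-3)/6 = -3*(-⅙) = ½)
F = -20 (F = 10*(-2) = -20)
S = -20
E(q) = 1/(-20 - q/2)
(333 + E(A(-6))) - 511 = (333 - 2/(40 + ½)) - 511 = (333 - 2/81/2) - 511 = (333 - 2*2/81) - 511 = (333 - 4/81) - 511 = 26969/81 - 511 = -14422/81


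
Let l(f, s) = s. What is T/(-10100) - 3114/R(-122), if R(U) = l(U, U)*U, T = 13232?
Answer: -28549561/18791050 ≈ -1.5193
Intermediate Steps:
R(U) = U**2 (R(U) = U*U = U**2)
T/(-10100) - 3114/R(-122) = 13232/(-10100) - 3114/((-122)**2) = 13232*(-1/10100) - 3114/14884 = -3308/2525 - 3114*1/14884 = -3308/2525 - 1557/7442 = -28549561/18791050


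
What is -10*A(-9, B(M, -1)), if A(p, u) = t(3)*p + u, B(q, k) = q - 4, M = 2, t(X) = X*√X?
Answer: 20 + 270*√3 ≈ 487.65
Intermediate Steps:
t(X) = X^(3/2)
B(q, k) = -4 + q
A(p, u) = u + 3*p*√3 (A(p, u) = 3^(3/2)*p + u = (3*√3)*p + u = 3*p*√3 + u = u + 3*p*√3)
-10*A(-9, B(M, -1)) = -10*((-4 + 2) + 3*(-9)*√3) = -10*(-2 - 27*√3) = 20 + 270*√3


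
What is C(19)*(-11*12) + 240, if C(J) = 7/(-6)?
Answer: 394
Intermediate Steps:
C(J) = -7/6 (C(J) = 7*(-1/6) = -7/6)
C(19)*(-11*12) + 240 = -(-77)*12/6 + 240 = -7/6*(-132) + 240 = 154 + 240 = 394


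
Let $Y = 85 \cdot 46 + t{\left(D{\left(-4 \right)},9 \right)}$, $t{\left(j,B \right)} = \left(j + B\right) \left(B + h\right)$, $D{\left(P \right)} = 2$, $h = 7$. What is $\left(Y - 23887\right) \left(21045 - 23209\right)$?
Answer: $42849364$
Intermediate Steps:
$t{\left(j,B \right)} = \left(7 + B\right) \left(B + j\right)$ ($t{\left(j,B \right)} = \left(j + B\right) \left(B + 7\right) = \left(B + j\right) \left(7 + B\right) = \left(7 + B\right) \left(B + j\right)$)
$Y = 4086$ ($Y = 85 \cdot 46 + \left(9^{2} + 7 \cdot 9 + 7 \cdot 2 + 9 \cdot 2\right) = 3910 + \left(81 + 63 + 14 + 18\right) = 3910 + 176 = 4086$)
$\left(Y - 23887\right) \left(21045 - 23209\right) = \left(4086 - 23887\right) \left(21045 - 23209\right) = \left(-19801\right) \left(-2164\right) = 42849364$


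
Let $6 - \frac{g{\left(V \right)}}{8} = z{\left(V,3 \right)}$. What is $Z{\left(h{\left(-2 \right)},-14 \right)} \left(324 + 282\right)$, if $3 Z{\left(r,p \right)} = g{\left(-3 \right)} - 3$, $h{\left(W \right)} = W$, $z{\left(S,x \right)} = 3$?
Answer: $4242$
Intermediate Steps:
$g{\left(V \right)} = 24$ ($g{\left(V \right)} = 48 - 24 = 24$)
$Z{\left(r,p \right)} = 7$ ($Z{\left(r,p \right)} = \frac{24 - 3}{3} = \frac{1}{3} \cdot 21 = 7$)
$Z{\left(h{\left(-2 \right)},-14 \right)} \left(324 + 282\right) = 7 \left(324 + 282\right) = 7 \cdot 606 = 4242$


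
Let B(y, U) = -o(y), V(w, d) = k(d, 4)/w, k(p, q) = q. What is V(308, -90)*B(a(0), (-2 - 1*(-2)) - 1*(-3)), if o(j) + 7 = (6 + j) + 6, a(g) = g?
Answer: -5/77 ≈ -0.064935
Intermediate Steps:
V(w, d) = 4/w
o(j) = 5 + j (o(j) = -7 + ((6 + j) + 6) = -7 + (12 + j) = 5 + j)
B(y, U) = -5 - y (B(y, U) = -(5 + y) = -5 - y)
V(308, -90)*B(a(0), (-2 - 1*(-2)) - 1*(-3)) = (4/308)*(-5 - 1*0) = (4*(1/308))*(-5 + 0) = (1/77)*(-5) = -5/77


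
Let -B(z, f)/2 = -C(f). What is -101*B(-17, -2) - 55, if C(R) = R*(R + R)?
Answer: -1671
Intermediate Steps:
C(R) = 2*R² (C(R) = R*(2*R) = 2*R²)
B(z, f) = 4*f² (B(z, f) = -(-2)*2*f² = -(-4)*f² = 4*f²)
-101*B(-17, -2) - 55 = -404*(-2)² - 55 = -404*4 - 55 = -101*16 - 55 = -1616 - 55 = -1671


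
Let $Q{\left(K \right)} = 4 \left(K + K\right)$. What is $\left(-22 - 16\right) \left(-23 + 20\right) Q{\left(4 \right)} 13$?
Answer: $47424$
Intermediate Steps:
$Q{\left(K \right)} = 8 K$ ($Q{\left(K \right)} = 4 \cdot 2 K = 8 K$)
$\left(-22 - 16\right) \left(-23 + 20\right) Q{\left(4 \right)} 13 = \left(-22 - 16\right) \left(-23 + 20\right) 8 \cdot 4 \cdot 13 = \left(-38\right) \left(-3\right) 32 \cdot 13 = 114 \cdot 32 \cdot 13 = 3648 \cdot 13 = 47424$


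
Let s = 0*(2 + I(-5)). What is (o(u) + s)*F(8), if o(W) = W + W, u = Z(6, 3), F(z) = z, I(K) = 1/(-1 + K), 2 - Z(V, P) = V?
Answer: -64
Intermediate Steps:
Z(V, P) = 2 - V
s = 0 (s = 0*(2 + 1/(-1 - 5)) = 0*(2 + 1/(-6)) = 0*(2 - ⅙) = 0*(11/6) = 0)
u = -4 (u = 2 - 1*6 = 2 - 6 = -4)
o(W) = 2*W
(o(u) + s)*F(8) = (2*(-4) + 0)*8 = (-8 + 0)*8 = -8*8 = -64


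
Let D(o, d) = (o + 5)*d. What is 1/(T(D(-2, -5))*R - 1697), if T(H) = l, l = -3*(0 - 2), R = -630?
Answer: -1/5477 ≈ -0.00018258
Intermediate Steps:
D(o, d) = d*(5 + o) (D(o, d) = (5 + o)*d = d*(5 + o))
l = 6 (l = -3*(-2) = 6)
T(H) = 6
1/(T(D(-2, -5))*R - 1697) = 1/(6*(-630) - 1697) = 1/(-3780 - 1697) = 1/(-5477) = -1/5477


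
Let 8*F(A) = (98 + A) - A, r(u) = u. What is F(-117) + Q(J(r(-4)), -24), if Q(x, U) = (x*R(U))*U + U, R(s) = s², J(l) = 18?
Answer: -995375/4 ≈ -2.4884e+5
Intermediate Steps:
F(A) = 49/4 (F(A) = ((98 + A) - A)/8 = (⅛)*98 = 49/4)
Q(x, U) = U + x*U³ (Q(x, U) = (x*U²)*U + U = x*U³ + U = U + x*U³)
F(-117) + Q(J(r(-4)), -24) = 49/4 + (-24 + 18*(-24)³) = 49/4 + (-24 + 18*(-13824)) = 49/4 + (-24 - 248832) = 49/4 - 248856 = -995375/4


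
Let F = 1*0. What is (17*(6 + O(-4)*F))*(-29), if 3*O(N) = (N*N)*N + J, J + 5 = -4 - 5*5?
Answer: -2958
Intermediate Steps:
J = -34 (J = -5 + (-4 - 5*5) = -5 + (-4 - 25) = -5 - 29 = -34)
F = 0
O(N) = -34/3 + N³/3 (O(N) = ((N*N)*N - 34)/3 = (N²*N - 34)/3 = (N³ - 34)/3 = (-34 + N³)/3 = -34/3 + N³/3)
(17*(6 + O(-4)*F))*(-29) = (17*(6 + (-34/3 + (⅓)*(-4)³)*0))*(-29) = (17*(6 + (-34/3 + (⅓)*(-64))*0))*(-29) = (17*(6 + (-34/3 - 64/3)*0))*(-29) = (17*(6 - 98/3*0))*(-29) = (17*(6 + 0))*(-29) = (17*6)*(-29) = 102*(-29) = -2958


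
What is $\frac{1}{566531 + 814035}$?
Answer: $\frac{1}{1380566} \approx 7.2434 \cdot 10^{-7}$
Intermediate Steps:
$\frac{1}{566531 + 814035} = \frac{1}{1380566}$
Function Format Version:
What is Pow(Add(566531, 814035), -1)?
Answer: Rational(1, 1380566) ≈ 7.2434e-7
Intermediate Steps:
Pow(Add(566531, 814035), -1) = Pow(1380566, -1) = Rational(1, 1380566)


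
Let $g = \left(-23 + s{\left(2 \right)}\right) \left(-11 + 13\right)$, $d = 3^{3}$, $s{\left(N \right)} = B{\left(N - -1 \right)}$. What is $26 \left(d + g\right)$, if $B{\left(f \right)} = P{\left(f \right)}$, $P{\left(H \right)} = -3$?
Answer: $-650$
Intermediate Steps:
$B{\left(f \right)} = -3$
$s{\left(N \right)} = -3$
$d = 27$
$g = -52$ ($g = \left(-23 - 3\right) \left(-11 + 13\right) = \left(-26\right) 2 = -52$)
$26 \left(d + g\right) = 26 \left(27 - 52\right) = 26 \left(-25\right) = -650$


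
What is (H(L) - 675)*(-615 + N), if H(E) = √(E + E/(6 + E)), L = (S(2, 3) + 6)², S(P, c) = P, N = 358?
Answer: 173475 - 1028*√4970/35 ≈ 1.7140e+5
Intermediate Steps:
L = 64 (L = (2 + 6)² = 8² = 64)
(H(L) - 675)*(-615 + N) = (√(64*(7 + 64)/(6 + 64)) - 675)*(-615 + 358) = (√(64*71/70) - 675)*(-257) = (√(64*(1/70)*71) - 675)*(-257) = (√(2272/35) - 675)*(-257) = (4*√4970/35 - 675)*(-257) = (-675 + 4*√4970/35)*(-257) = 173475 - 1028*√4970/35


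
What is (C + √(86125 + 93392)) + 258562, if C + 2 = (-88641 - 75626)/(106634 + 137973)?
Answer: 63245421653/244607 + √179517 ≈ 2.5898e+5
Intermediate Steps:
C = -653481/244607 (C = -2 + (-88641 - 75626)/(106634 + 137973) = -2 - 164267/244607 = -653481/244607 ≈ -2.6716)
(C + √(86125 + 93392)) + 258562 = (-653481/244607 + √(86125 + 93392)) + 258562 = (-653481/244607 + √179517) + 258562 = 63245421653/244607 + √179517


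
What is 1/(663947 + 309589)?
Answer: 1/973536 ≈ 1.0272e-6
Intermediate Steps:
1/(663947 + 309589) = 1/973536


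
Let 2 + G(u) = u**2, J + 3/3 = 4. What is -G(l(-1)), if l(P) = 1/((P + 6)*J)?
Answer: 449/225 ≈ 1.9956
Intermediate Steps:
J = 3 (J = -1 + 4 = 3)
l(P) = 1/(3*(6 + P)) (l(P) = 1/((P + 6)*3) = (1/3)/(6 + P) = 1/(3*(6 + P)))
G(u) = -2 + u**2
-G(l(-1)) = -(-2 + (1/(3*(6 - 1)))**2) = -(-2 + ((1/3)/5)**2) = -(-2 + ((1/3)*(1/5))**2) = -(-2 + (1/15)**2) = -(-2 + 1/225) = -1*(-449/225) = 449/225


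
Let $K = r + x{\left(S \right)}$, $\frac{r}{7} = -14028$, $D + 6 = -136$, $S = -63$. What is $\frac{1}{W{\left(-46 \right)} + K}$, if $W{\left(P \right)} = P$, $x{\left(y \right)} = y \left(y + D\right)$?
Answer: $- \frac{1}{85327} \approx -1.172 \cdot 10^{-5}$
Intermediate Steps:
$D = -142$ ($D = -6 - 136 = -142$)
$x{\left(y \right)} = y \left(-142 + y\right)$ ($x{\left(y \right)} = y \left(y - 142\right) = y \left(-142 + y\right)$)
$r = -98196$ ($r = 7 \left(-14028\right) = -98196$)
$K = -85281$ ($K = -98196 - 63 \left(-142 - 63\right) = -98196 - -12915 = -98196 + 12915 = -85281$)
$\frac{1}{W{\left(-46 \right)} + K} = \frac{1}{-46 - 85281} = \frac{1}{-85327} = - \frac{1}{85327}$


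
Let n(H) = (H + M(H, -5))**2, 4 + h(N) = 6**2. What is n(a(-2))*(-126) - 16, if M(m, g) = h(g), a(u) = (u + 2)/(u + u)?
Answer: -129040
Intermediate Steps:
a(u) = (2 + u)/(2*u) (a(u) = (2 + u)/((2*u)) = (2 + u)*(1/(2*u)) = (2 + u)/(2*u))
h(N) = 32 (h(N) = -4 + 6**2 = -4 + 36 = 32)
M(m, g) = 32
n(H) = (32 + H)**2 (n(H) = (H + 32)**2 = (32 + H)**2)
n(a(-2))*(-126) - 16 = (32 + (1/2)*(2 - 2)/(-2))**2*(-126) - 16 = (32 + (1/2)*(-1/2)*0)**2*(-126) - 16 = (32 + 0)**2*(-126) - 16 = 32**2*(-126) - 16 = 1024*(-126) - 16 = -129024 - 16 = -129040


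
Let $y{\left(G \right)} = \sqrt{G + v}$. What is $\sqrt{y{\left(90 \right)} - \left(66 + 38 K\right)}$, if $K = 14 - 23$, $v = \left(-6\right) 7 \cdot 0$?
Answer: $\sqrt{276 + 3 \sqrt{10}} \approx 16.896$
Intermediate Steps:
$v = 0$ ($v = \left(-42\right) 0 = 0$)
$K = -9$ ($K = 14 - 23 = -9$)
$y{\left(G \right)} = \sqrt{G}$ ($y{\left(G \right)} = \sqrt{G + 0} = \sqrt{G}$)
$\sqrt{y{\left(90 \right)} - \left(66 + 38 K\right)} = \sqrt{\sqrt{90} - -276} = \sqrt{3 \sqrt{10} + \left(342 - 66\right)} = \sqrt{3 \sqrt{10} + 276} = \sqrt{276 + 3 \sqrt{10}}$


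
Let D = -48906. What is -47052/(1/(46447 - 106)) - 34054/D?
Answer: -53318219390569/24453 ≈ -2.1804e+9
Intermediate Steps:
-47052/(1/(46447 - 106)) - 34054/D = -47052/(1/(46447 - 106)) - 34054/(-48906) = -47052/(1/46341) - 34054*(-1/48906) = -47052/1/46341 + 17027/24453 = -47052*46341 + 17027/24453 = -2180436732 + 17027/24453 = -53318219390569/24453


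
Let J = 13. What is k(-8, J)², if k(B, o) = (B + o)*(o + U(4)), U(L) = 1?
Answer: 4900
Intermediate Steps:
k(B, o) = (1 + o)*(B + o) (k(B, o) = (B + o)*(o + 1) = (B + o)*(1 + o) = (1 + o)*(B + o))
k(-8, J)² = (-8 + 13 + 13² - 8*13)² = (-8 + 13 + 169 - 104)² = 70² = 4900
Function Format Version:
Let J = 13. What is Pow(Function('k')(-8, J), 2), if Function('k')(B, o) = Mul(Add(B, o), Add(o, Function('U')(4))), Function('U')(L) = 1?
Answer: 4900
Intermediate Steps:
Function('k')(B, o) = Mul(Add(1, o), Add(B, o)) (Function('k')(B, o) = Mul(Add(B, o), Add(o, 1)) = Mul(Add(B, o), Add(1, o)) = Mul(Add(1, o), Add(B, o)))
Pow(Function('k')(-8, J), 2) = Pow(Add(-8, 13, Pow(13, 2), Mul(-8, 13)), 2) = Pow(Add(-8, 13, 169, -104), 2) = Pow(70, 2) = 4900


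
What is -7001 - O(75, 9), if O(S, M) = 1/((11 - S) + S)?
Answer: -77012/11 ≈ -7001.1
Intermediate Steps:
O(S, M) = 1/11
-7001 - O(75, 9) = -7001 - 1*1/11 = -7001 - 1/11 = -77012/11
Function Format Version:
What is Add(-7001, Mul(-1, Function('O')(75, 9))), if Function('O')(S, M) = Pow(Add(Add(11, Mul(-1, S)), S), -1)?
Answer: Rational(-77012, 11) ≈ -7001.1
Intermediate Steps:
Function('O')(S, M) = Rational(1, 11) (Function('O')(S, M) = Pow(11, -1) = Rational(1, 11))
Add(-7001, Mul(-1, Function('O')(75, 9))) = Add(-7001, Mul(-1, Rational(1, 11))) = Add(-7001, Rational(-1, 11)) = Rational(-77012, 11)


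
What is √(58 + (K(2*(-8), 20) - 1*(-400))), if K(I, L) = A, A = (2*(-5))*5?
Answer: 2*√102 ≈ 20.199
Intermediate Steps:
A = -50 (A = -10*5 = -50)
K(I, L) = -50
√(58 + (K(2*(-8), 20) - 1*(-400))) = √(58 + (-50 - 1*(-400))) = √(58 + (-50 + 400)) = √(58 + 350) = √408 = 2*√102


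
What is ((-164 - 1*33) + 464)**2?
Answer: 71289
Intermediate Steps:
((-164 - 1*33) + 464)**2 = ((-164 - 33) + 464)**2 = (-197 + 464)**2 = 267**2 = 71289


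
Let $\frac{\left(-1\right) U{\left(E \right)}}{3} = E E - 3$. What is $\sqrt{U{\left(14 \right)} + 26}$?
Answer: $i \sqrt{553} \approx 23.516 i$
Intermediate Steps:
$U{\left(E \right)} = 9 - 3 E^{2}$ ($U{\left(E \right)} = - 3 \left(E E - 3\right) = - 3 \left(E^{2} - 3\right) = - 3 \left(-3 + E^{2}\right) = 9 - 3 E^{2}$)
$\sqrt{U{\left(14 \right)} + 26} = \sqrt{\left(9 - 3 \cdot 14^{2}\right) + 26} = \sqrt{\left(9 - 588\right) + 26} = \sqrt{-579 + 26} = \sqrt{-553} = i \sqrt{553}$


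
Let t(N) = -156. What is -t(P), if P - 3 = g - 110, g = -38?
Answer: 156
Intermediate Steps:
P = -145 (P = 3 + (-38 - 110) = 3 - 148 = -145)
-t(P) = -1*(-156) = 156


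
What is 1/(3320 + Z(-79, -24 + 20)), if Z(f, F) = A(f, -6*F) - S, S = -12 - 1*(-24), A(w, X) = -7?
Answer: 1/3301 ≈ 0.00030294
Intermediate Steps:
S = 12 (S = -12 + 24 = 12)
Z(f, F) = -19 (Z(f, F) = -7 - 1*12 = -7 - 12 = -19)
1/(3320 + Z(-79, -24 + 20)) = 1/(3320 - 19) = 1/3301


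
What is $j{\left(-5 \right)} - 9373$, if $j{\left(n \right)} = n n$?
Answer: $-9348$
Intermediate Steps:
$j{\left(n \right)} = n^{2}$
$j{\left(-5 \right)} - 9373 = \left(-5\right)^{2} - 9373 = 25 - 9373 = -9348$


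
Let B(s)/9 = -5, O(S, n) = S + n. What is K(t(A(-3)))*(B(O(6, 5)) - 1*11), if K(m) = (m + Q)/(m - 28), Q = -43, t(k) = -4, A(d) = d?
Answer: -329/4 ≈ -82.250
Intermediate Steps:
B(s) = -45 (B(s) = 9*(-5) = -45)
K(m) = (-43 + m)/(-28 + m) (K(m) = (m - 43)/(m - 28) = (-43 + m)/(-28 + m))
K(t(A(-3)))*(B(O(6, 5)) - 1*11) = ((-43 - 4)/(-28 - 4))*(-45 - 1*11) = (-47/(-32))*(-45 - 11) = -1/32*(-47)*(-56) = (47/32)*(-56) = -329/4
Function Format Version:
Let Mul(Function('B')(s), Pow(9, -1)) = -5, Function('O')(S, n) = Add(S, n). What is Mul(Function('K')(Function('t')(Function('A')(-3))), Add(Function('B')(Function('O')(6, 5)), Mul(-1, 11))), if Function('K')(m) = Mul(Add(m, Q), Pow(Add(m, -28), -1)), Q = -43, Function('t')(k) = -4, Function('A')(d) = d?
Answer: Rational(-329, 4) ≈ -82.250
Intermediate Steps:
Function('B')(s) = -45 (Function('B')(s) = Mul(9, -5) = -45)
Function('K')(m) = Mul(Pow(Add(-28, m), -1), Add(-43, m)) (Function('K')(m) = Mul(Add(m, -43), Pow(Add(m, -28), -1)) = Mul(Add(-43, m), Pow(Add(-28, m), -1)) = Mul(Pow(Add(-28, m), -1), Add(-43, m)))
Mul(Function('K')(Function('t')(Function('A')(-3))), Add(Function('B')(Function('O')(6, 5)), Mul(-1, 11))) = Mul(Mul(Pow(Add(-28, -4), -1), Add(-43, -4)), Add(-45, Mul(-1, 11))) = Mul(Mul(Pow(-32, -1), -47), Add(-45, -11)) = Mul(Mul(Rational(-1, 32), -47), -56) = Mul(Rational(47, 32), -56) = Rational(-329, 4)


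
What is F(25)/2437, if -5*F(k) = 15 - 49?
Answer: 34/12185 ≈ 0.0027903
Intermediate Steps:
F(k) = 34/5 (F(k) = -(15 - 49)/5 = -1/5*(-34) = 34/5)
F(25)/2437 = (34/5)/2437 = (34/5)*(1/2437) = 34/12185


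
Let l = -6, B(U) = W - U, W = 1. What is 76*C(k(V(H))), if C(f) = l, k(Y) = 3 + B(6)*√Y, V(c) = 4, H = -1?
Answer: -456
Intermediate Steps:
B(U) = 1 - U
k(Y) = 3 - 5*√Y (k(Y) = 3 + (1 - 1*6)*√Y = 3 + (1 - 6)*√Y = 3 - 5*√Y)
C(f) = -6
76*C(k(V(H))) = 76*(-6) = -456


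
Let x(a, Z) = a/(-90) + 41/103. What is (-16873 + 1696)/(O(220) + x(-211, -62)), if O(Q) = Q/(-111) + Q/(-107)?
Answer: 556994837610/47546743 ≈ 11715.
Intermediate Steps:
O(Q) = -218*Q/11877 (O(Q) = Q*(-1/111) + Q*(-1/107) = -Q/111 - Q/107 = -218*Q/11877)
x(a, Z) = 41/103 - a/90 (x(a, Z) = a*(-1/90) + 41*(1/103) = -a/90 + 41/103 = 41/103 - a/90)
(-16873 + 1696)/(O(220) + x(-211, -62)) = (-16873 + 1696)/(-218/11877*220 + (41/103 - 1/90*(-211))) = -15177/(-47960/11877 + (41/103 + 211/90)) = -15177/(-47960/11877 + 25423/9270) = -15177/(-47546743/36699930) = -15177*(-36699930/47546743) = 556994837610/47546743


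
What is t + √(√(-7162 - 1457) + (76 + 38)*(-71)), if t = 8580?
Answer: 8580 + √(-8094 + 13*I*√51) ≈ 8580.5 + 89.968*I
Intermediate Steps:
t + √(√(-7162 - 1457) + (76 + 38)*(-71)) = 8580 + √(√(-7162 - 1457) + (76 + 38)*(-71)) = 8580 + √(√(-8619) + 114*(-71)) = 8580 + √(13*I*√51 - 8094) = 8580 + √(-8094 + 13*I*√51)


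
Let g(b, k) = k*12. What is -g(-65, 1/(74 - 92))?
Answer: 2/3 ≈ 0.66667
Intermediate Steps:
g(b, k) = 12*k
-g(-65, 1/(74 - 92)) = -12/(74 - 92) = -12/(-18) = -12*(-1)/18 = -1*(-2/3) = 2/3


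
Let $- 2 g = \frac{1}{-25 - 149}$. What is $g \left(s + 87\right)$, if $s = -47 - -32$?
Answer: $\frac{6}{29} \approx 0.2069$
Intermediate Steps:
$g = \frac{1}{348}$ ($g = - \frac{1}{2 \left(-25 - 149\right)} = - \frac{1}{2 \left(-174\right)} = \left(- \frac{1}{2}\right) \left(- \frac{1}{174}\right) = \frac{1}{348} \approx 0.0028736$)
$s = -15$ ($s = -47 + 32 = -15$)
$g \left(s + 87\right) = \frac{-15 + 87}{348} = \frac{1}{348} \cdot 72 = \frac{6}{29}$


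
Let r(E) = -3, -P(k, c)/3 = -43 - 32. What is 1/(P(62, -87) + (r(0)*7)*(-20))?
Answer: 1/645 ≈ 0.0015504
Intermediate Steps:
P(k, c) = 225 (P(k, c) = -3*(-43 - 32) = -3*(-75) = 225)
1/(P(62, -87) + (r(0)*7)*(-20)) = 1/(225 - 3*7*(-20)) = 1/(225 - 21*(-20)) = 1/(225 + 420) = 1/645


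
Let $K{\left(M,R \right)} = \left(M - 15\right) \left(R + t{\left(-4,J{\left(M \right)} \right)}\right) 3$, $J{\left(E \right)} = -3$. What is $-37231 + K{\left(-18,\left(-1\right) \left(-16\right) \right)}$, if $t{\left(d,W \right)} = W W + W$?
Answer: $-39409$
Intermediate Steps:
$t{\left(d,W \right)} = W + W^{2}$ ($t{\left(d,W \right)} = W^{2} + W = W + W^{2}$)
$K{\left(M,R \right)} = 3 \left(-15 + M\right) \left(6 + R\right)$ ($K{\left(M,R \right)} = \left(M - 15\right) \left(R - 3 \left(1 - 3\right)\right) 3 = \left(-15 + M\right) \left(R - -6\right) 3 = \left(-15 + M\right) \left(R + 6\right) 3 = \left(-15 + M\right) \left(6 + R\right) 3 = 3 \left(-15 + M\right) \left(6 + R\right)$)
$-37231 + K{\left(-18,\left(-1\right) \left(-16\right) \right)} = -37231 + \left(-270 - 45 \left(\left(-1\right) \left(-16\right)\right) + 18 \left(-18\right) + 3 \left(-18\right) \left(\left(-1\right) \left(-16\right)\right)\right) = -37231 - \left(1314 + 864\right) = -37231 - 2178 = -39409$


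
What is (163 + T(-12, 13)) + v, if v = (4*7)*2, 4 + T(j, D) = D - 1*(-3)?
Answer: 231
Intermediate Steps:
T(j, D) = -1 + D (T(j, D) = -4 + (D - 1*(-3)) = -4 + (D + 3) = -4 + (3 + D) = -1 + D)
v = 56 (v = 28*2 = 56)
(163 + T(-12, 13)) + v = (163 + (-1 + 13)) + 56 = (163 + 12) + 56 = 175 + 56 = 231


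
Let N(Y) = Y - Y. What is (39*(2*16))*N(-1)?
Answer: 0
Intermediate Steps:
N(Y) = 0
(39*(2*16))*N(-1) = (39*(2*16))*0 = (39*32)*0 = 1248*0 = 0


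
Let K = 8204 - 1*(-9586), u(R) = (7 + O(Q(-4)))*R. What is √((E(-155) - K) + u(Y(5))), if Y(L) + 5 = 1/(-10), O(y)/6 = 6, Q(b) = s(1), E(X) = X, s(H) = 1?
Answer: 7*I*√37070/10 ≈ 134.77*I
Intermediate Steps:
Q(b) = 1
O(y) = 36 (O(y) = 6*6 = 36)
Y(L) = -51/10 (Y(L) = -5 + 1/(-10) = -5 - ⅒ = -51/10)
u(R) = 43*R (u(R) = (7 + 36)*R = 43*R)
K = 17790 (K = 8204 + 9586 = 17790)
√((E(-155) - K) + u(Y(5))) = √((-155 - 1*17790) + 43*(-51/10)) = √((-155 - 17790) - 2193/10) = √(-17945 - 2193/10) = √(-181643/10) = 7*I*√37070/10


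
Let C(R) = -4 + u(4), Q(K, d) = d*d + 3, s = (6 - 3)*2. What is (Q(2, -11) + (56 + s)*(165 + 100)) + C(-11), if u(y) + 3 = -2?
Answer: 16545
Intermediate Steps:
s = 6 (s = 3*2 = 6)
u(y) = -5 (u(y) = -3 - 2 = -5)
Q(K, d) = 3 + d**2 (Q(K, d) = d**2 + 3 = 3 + d**2)
C(R) = -9 (C(R) = -4 - 5 = -9)
(Q(2, -11) + (56 + s)*(165 + 100)) + C(-11) = ((3 + (-11)**2) + (56 + 6)*(165 + 100)) - 9 = ((3 + 121) + 62*265) - 9 = (124 + 16430) - 9 = 16554 - 9 = 16545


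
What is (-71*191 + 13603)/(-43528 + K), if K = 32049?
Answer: -42/11479 ≈ -0.0036589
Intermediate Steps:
(-71*191 + 13603)/(-43528 + K) = (-71*191 + 13603)/(-43528 + 32049) = (-13561 + 13603)/(-11479) = 42*(-1/11479) = -42/11479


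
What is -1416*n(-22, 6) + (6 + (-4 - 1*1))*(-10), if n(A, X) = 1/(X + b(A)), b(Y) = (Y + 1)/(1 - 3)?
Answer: -1054/11 ≈ -95.818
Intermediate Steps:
b(Y) = -1/2 - Y/2 (b(Y) = (1 + Y)/(-2) = (1 + Y)*(-1/2) = -1/2 - Y/2)
n(A, X) = 1/(-1/2 + X - A/2) (n(A, X) = 1/(X + (-1/2 - A/2)) = 1/(-1/2 + X - A/2))
-1416*n(-22, 6) + (6 + (-4 - 1*1))*(-10) = -(-2832)/(1 - 22 - 2*6) + (6 + (-4 - 1*1))*(-10) = -(-2832)/(1 - 22 - 12) + (6 + (-4 - 1))*(-10) = -(-2832)/(-33) + (6 - 5)*(-10) = -(-2832)*(-1)/33 + 1*(-10) = -1416*2/33 - 10 = -944/11 - 10 = -1054/11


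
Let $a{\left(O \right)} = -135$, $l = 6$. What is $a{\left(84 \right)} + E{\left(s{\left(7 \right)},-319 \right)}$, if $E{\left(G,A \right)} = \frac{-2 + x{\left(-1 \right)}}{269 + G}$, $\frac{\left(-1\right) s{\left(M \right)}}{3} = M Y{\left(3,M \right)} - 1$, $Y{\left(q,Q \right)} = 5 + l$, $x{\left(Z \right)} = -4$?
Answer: $- \frac{5541}{41} \approx -135.15$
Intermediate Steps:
$Y{\left(q,Q \right)} = 11$ ($Y{\left(q,Q \right)} = 5 + 6 = 11$)
$s{\left(M \right)} = 3 - 33 M$ ($s{\left(M \right)} = - 3 \left(M 11 - 1\right) = - 3 \left(11 M - 1\right) = - 3 \left(-1 + 11 M\right) = 3 - 33 M$)
$E{\left(G,A \right)} = - \frac{6}{269 + G}$ ($E{\left(G,A \right)} = \frac{-2 - 4}{269 + G} = - \frac{6}{269 + G}$)
$a{\left(84 \right)} + E{\left(s{\left(7 \right)},-319 \right)} = -135 - \frac{6}{269 + \left(3 - 231\right)} = -135 - \frac{6}{269 - 228} = -135 - \frac{6}{41} = - \frac{5541}{41}$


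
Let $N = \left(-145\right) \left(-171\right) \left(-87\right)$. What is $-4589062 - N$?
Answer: $-2431897$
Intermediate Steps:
$N = -2157165$ ($N = 24795 \left(-87\right) = -2157165$)
$-4589062 - N = -4589062 - -2157165 = -4589062 + 2157165 = -2431897$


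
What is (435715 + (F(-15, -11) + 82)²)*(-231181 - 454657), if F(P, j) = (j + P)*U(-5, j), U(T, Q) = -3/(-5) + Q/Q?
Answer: -7498732538002/25 ≈ -2.9995e+11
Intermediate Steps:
U(T, Q) = 8/5 (U(T, Q) = -3*(-⅕) + 1 = ⅗ + 1 = 8/5)
F(P, j) = 8*P/5 + 8*j/5 (F(P, j) = (j + P)*(8/5) = (P + j)*(8/5) = 8*P/5 + 8*j/5)
(435715 + (F(-15, -11) + 82)²)*(-231181 - 454657) = (435715 + (((8/5)*(-15) + (8/5)*(-11)) + 82)²)*(-231181 - 454657) = (435715 + ((-24 - 88/5) + 82)²)*(-685838) = (435715 + (-208/5 + 82)²)*(-685838) = (435715 + (202/5)²)*(-685838) = (435715 + 40804/25)*(-685838) = (10933679/25)*(-685838) = -7498732538002/25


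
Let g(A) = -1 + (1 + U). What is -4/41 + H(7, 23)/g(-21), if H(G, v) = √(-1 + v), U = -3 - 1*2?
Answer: -4/41 - √22/5 ≈ -1.0356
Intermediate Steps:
U = -5 (U = -3 - 2 = -5)
g(A) = -5 (g(A) = -1 + (1 - 5) = -1 - 4 = -5)
-4/41 + H(7, 23)/g(-21) = -4/41 + √(-1 + 23)/(-5) = -4*1/41 + √22*(-⅕) = -4/41 - √22/5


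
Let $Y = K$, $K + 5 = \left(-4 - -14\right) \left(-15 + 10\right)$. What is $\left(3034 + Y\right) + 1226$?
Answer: $4205$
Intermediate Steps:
$K = -55$ ($K = -5 + \left(-4 - -14\right) \left(-15 + 10\right) = -5 + \left(-4 + 14\right) \left(-5\right) = -5 + 10 \left(-5\right) = -5 - 50 = -55$)
$Y = -55$
$\left(3034 + Y\right) + 1226 = \left(3034 - 55\right) + 1226 = 2979 + 1226 = 4205$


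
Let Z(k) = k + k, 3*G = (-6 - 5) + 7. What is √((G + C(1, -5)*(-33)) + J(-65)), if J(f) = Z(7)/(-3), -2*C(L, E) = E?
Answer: I*√354/2 ≈ 9.4074*I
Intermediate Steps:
C(L, E) = -E/2
G = -4/3 (G = ((-6 - 5) + 7)/3 = (-11 + 7)/3 = (⅓)*(-4) = -4/3 ≈ -1.3333)
Z(k) = 2*k
J(f) = -14/3 (J(f) = (2*7)/(-3) = 14*(-⅓) = -14/3)
√((G + C(1, -5)*(-33)) + J(-65)) = √((-4/3 - ½*(-5)*(-33)) - 14/3) = √((-4/3 + (5/2)*(-33)) - 14/3) = √((-4/3 - 165/2) - 14/3) = √(-503/6 - 14/3) = √(-177/2) = I*√354/2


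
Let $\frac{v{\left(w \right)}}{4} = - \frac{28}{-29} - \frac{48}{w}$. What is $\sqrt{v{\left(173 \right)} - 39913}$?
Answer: $\frac{i \sqrt{1004552470121}}{5017} \approx 199.78 i$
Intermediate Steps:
$v{\left(w \right)} = \frac{112}{29} - \frac{192}{w}$ ($v{\left(w \right)} = 4 \left(- \frac{28}{-29} - \frac{48}{w}\right) = 4 \left(\left(-28\right) \left(- \frac{1}{29}\right) - \frac{48}{w}\right) = 4 \left(\frac{28}{29} - \frac{48}{w}\right) = \frac{112}{29} - \frac{192}{w}$)
$\sqrt{v{\left(173 \right)} - 39913} = \sqrt{\left(\frac{112}{29} - \frac{192}{173}\right) - 39913} = \sqrt{\frac{13808}{5017} - 39913} = \sqrt{- \frac{200229713}{5017}} = \frac{i \sqrt{1004552470121}}{5017}$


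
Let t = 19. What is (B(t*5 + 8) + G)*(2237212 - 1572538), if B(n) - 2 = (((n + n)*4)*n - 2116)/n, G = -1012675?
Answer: -69274027839462/103 ≈ -6.7256e+11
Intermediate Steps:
B(n) = 2 + (-2116 + 8*n²)/n (B(n) = 2 + (((n + n)*4)*n - 2116)/n = 2 + (((2*n)*4)*n - 2116)/n = 2 + ((8*n)*n - 2116)/n = 2 + (8*n² - 2116)/n = 2 + (-2116 + 8*n²)/n)
(B(t*5 + 8) + G)*(2237212 - 1572538) = ((2 - 2116/(19*5 + 8) + 8*(19*5 + 8)) - 1012675)*(2237212 - 1572538) = ((2 - 2116/(95 + 8) + 8*(95 + 8)) - 1012675)*664674 = ((2 - 2116/103 + 8*103) - 1012675)*664674 = ((2 - 2116*1/103 + 824) - 1012675)*664674 = ((2 - 2116/103 + 824) - 1012675)*664674 = (82962/103 - 1012675)*664674 = -104222563/103*664674 = -69274027839462/103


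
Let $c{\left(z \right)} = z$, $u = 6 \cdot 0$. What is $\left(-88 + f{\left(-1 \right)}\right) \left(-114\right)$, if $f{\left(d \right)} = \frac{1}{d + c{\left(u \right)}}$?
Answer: $10146$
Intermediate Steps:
$u = 0$
$f{\left(d \right)} = \frac{1}{d}$ ($f{\left(d \right)} = \frac{1}{d + 0} = \frac{1}{d}$)
$\left(-88 + f{\left(-1 \right)}\right) \left(-114\right) = \left(-88 + \frac{1}{-1}\right) \left(-114\right) = \left(-88 - 1\right) \left(-114\right) = \left(-89\right) \left(-114\right) = 10146$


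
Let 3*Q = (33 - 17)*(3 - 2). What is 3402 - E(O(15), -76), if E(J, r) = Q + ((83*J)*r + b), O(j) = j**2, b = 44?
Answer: 4267958/3 ≈ 1.4227e+6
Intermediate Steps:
Q = 16/3 (Q = ((33 - 17)*(3 - 2))/3 = (16*1)/3 = (1/3)*16 = 16/3 ≈ 5.3333)
E(J, r) = 148/3 + 83*J*r (E(J, r) = 16/3 + ((83*J)*r + 44) = 16/3 + (83*J*r + 44) = 16/3 + (44 + 83*J*r) = 148/3 + 83*J*r)
3402 - E(O(15), -76) = 3402 - (148/3 + 83*15**2*(-76)) = 3402 - (148/3 + 83*225*(-76)) = 3402 - (148/3 - 1419300) = 3402 - 1*(-4257752/3) = 3402 + 4257752/3 = 4267958/3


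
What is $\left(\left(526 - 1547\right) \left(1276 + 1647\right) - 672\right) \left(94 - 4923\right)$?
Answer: $14414830595$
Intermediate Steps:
$\left(\left(526 - 1547\right) \left(1276 + 1647\right) - 672\right) \left(94 - 4923\right) = \left(\left(-1021\right) 2923 - 672\right) \left(-4829\right) = \left(-2984383 - 672\right) \left(-4829\right) = \left(-2985055\right) \left(-4829\right) = 14414830595$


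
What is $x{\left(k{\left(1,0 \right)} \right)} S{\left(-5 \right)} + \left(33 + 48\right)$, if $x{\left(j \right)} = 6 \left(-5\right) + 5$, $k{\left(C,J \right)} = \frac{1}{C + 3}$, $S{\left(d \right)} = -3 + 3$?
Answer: $81$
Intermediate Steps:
$S{\left(d \right)} = 0$
$k{\left(C,J \right)} = \frac{1}{3 + C}$
$x{\left(j \right)} = -25$ ($x{\left(j \right)} = -30 + 5 = -25$)
$x{\left(k{\left(1,0 \right)} \right)} S{\left(-5 \right)} + \left(33 + 48\right) = \left(-25\right) 0 + \left(33 + 48\right) = 0 + 81 = 81$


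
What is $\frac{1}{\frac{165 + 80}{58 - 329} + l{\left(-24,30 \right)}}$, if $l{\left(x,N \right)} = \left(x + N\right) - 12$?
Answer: $- \frac{271}{1871} \approx -0.14484$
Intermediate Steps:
$l{\left(x,N \right)} = -12 + N + x$ ($l{\left(x,N \right)} = \left(N + x\right) - 12 = -12 + N + x$)
$\frac{1}{\frac{165 + 80}{58 - 329} + l{\left(-24,30 \right)}} = \frac{1}{\frac{165 + 80}{58 - 329} - 6} = \frac{1}{\frac{245}{-271} - 6} = \frac{1}{245 \left(- \frac{1}{271}\right) - 6} = \frac{1}{- \frac{245}{271} - 6} = \frac{1}{- \frac{1871}{271}} = - \frac{271}{1871}$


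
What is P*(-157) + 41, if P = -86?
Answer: 13543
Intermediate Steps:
P*(-157) + 41 = -86*(-157) + 41 = 13502 + 41 = 13543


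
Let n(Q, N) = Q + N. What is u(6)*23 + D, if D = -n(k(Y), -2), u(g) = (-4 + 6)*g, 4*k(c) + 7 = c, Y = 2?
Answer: 1117/4 ≈ 279.25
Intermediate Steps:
k(c) = -7/4 + c/4
n(Q, N) = N + Q
u(g) = 2*g
D = 13/4 (D = -(-2 + (-7/4 + (¼)*2)) = -(-2 + (-7/4 + ½)) = -(-2 - 5/4) = -1*(-13/4) = 13/4 ≈ 3.2500)
u(6)*23 + D = (2*6)*23 + 13/4 = 12*23 + 13/4 = 276 + 13/4 = 1117/4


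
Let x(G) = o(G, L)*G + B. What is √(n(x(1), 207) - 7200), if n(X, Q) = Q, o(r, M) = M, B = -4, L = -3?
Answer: 3*I*√777 ≈ 83.624*I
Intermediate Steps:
x(G) = -4 - 3*G (x(G) = -3*G - 4 = -4 - 3*G)
√(n(x(1), 207) - 7200) = √(207 - 7200) = √(-6993) = 3*I*√777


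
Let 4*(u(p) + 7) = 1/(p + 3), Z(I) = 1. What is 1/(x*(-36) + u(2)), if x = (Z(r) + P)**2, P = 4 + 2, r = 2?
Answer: -20/35419 ≈ -0.00056467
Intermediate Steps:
P = 6
x = 49 (x = (1 + 6)**2 = 7**2 = 49)
u(p) = -7 + 1/(4*(3 + p)) (u(p) = -7 + 1/(4*(p + 3)) = -7 + 1/(4*(3 + p)))
1/(x*(-36) + u(2)) = 1/(49*(-36) + (-83 - 28*2)/(4*(3 + 2))) = 1/(-1764 + (1/4)*(-83 - 56)/5) = 1/(-1764 + (1/4)*(1/5)*(-139)) = 1/(-1764 - 139/20) = 1/(-35419/20) = -20/35419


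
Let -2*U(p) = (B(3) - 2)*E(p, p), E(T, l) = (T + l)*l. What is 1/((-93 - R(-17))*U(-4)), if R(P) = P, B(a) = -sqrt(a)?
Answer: -1/608 + sqrt(3)/1216 ≈ -0.00022035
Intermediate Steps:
E(T, l) = l*(T + l)
U(p) = -p**2*(-2 - sqrt(3)) (U(p) = -(-sqrt(3) - 2)*p*(p + p)/2 = -(-2 - sqrt(3))*p*(2*p)/2 = -(-2 - sqrt(3))*2*p**2/2 = -p**2*(-2 - sqrt(3)))
1/((-93 - R(-17))*U(-4)) = 1/((-93 - 1*(-17))*((-4)**2*(2 + sqrt(3)))) = 1/((-93 + 17)*(16*(2 + sqrt(3)))) = 1/(-76*(32 + 16*sqrt(3))) = 1/(-2432 - 1216*sqrt(3))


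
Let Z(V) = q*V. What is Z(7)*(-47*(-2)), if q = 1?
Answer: 658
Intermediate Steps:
Z(V) = V (Z(V) = 1*V = V)
Z(7)*(-47*(-2)) = 7*(-47*(-2)) = 7*94 = 658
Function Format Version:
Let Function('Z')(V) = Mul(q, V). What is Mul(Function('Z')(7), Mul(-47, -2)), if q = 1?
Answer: 658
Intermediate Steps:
Function('Z')(V) = V (Function('Z')(V) = Mul(1, V) = V)
Mul(Function('Z')(7), Mul(-47, -2)) = Mul(7, Mul(-47, -2)) = Mul(7, 94) = 658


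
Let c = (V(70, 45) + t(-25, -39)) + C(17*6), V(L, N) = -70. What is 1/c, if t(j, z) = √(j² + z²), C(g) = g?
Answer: -16/561 + √2146/1122 ≈ 0.012767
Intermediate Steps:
c = 32 + √2146 (c = (-70 + √((-25)² + (-39)²)) + 17*6 = (-70 + √(625 + 1521)) + 102 = (-70 + √2146) + 102 = 32 + √2146 ≈ 78.325)
1/c = 1/(32 + √2146)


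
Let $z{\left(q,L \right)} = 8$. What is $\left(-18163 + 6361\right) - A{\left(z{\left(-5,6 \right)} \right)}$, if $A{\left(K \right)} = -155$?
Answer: $-11647$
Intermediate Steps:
$\left(-18163 + 6361\right) - A{\left(z{\left(-5,6 \right)} \right)} = \left(-18163 + 6361\right) - -155 = -11802 + 155 = -11647$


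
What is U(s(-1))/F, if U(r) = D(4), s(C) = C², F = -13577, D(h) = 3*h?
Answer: -12/13577 ≈ -0.00088385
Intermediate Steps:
U(r) = 12 (U(r) = 3*4 = 12)
U(s(-1))/F = 12/(-13577) = 12*(-1/13577) = -12/13577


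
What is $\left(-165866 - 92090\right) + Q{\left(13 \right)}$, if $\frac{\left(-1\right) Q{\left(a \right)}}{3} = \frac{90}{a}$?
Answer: $- \frac{3353698}{13} \approx -2.5798 \cdot 10^{5}$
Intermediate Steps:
$Q{\left(a \right)} = - \frac{270}{a}$ ($Q{\left(a \right)} = - 3 \frac{90}{a} = - \frac{270}{a}$)
$\left(-165866 - 92090\right) + Q{\left(13 \right)} = \left(-165866 - 92090\right) - \frac{270}{13} = -257956 - \frac{270}{13} = - \frac{3353698}{13}$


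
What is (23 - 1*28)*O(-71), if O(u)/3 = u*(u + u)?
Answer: -151230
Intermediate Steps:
O(u) = 6*u² (O(u) = 3*(u*(u + u)) = 3*(u*(2*u)) = 3*(2*u²) = 6*u²)
(23 - 1*28)*O(-71) = (23 - 1*28)*(6*(-71)²) = (23 - 28)*(6*5041) = -5*30246 = -151230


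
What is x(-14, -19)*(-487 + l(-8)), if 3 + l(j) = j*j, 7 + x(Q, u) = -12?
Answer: 8094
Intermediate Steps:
x(Q, u) = -19 (x(Q, u) = -7 - 12 = -19)
l(j) = -3 + j**2 (l(j) = -3 + j*j = -3 + j**2)
x(-14, -19)*(-487 + l(-8)) = -19*(-487 + (-3 + (-8)**2)) = -19*(-487 + (-3 + 64)) = -19*(-487 + 61) = -19*(-426) = 8094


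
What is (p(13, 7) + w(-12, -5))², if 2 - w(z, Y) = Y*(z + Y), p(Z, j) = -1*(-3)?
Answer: 6400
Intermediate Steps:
p(Z, j) = 3
w(z, Y) = 2 - Y*(Y + z) (w(z, Y) = 2 - Y*(z + Y) = 2 - Y*(Y + z))
(p(13, 7) + w(-12, -5))² = (3 + (2 - 1*(-5)² - 1*(-5)*(-12)))² = (3 + (2 - 1*25 - 60))² = (3 + (2 - 25 - 60))² = (3 - 83)² = (-80)² = 6400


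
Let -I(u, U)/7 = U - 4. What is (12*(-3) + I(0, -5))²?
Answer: 729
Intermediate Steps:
I(u, U) = 28 - 7*U (I(u, U) = -7*(U - 4) = -7*(-4 + U) = 28 - 7*U)
(12*(-3) + I(0, -5))² = (12*(-3) + (28 - 7*(-5)))² = (-36 + (28 + 35))² = (-36 + 63)² = 27² = 729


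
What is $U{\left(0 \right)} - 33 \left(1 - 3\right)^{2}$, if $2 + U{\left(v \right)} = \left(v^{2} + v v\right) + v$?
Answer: $-134$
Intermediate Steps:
$U{\left(v \right)} = -2 + v + 2 v^{2}$ ($U{\left(v \right)} = -2 + \left(\left(v^{2} + v v\right) + v\right) = -2 + \left(\left(v^{2} + v^{2}\right) + v\right) = -2 + \left(2 v^{2} + v\right) = -2 + \left(v + 2 v^{2}\right) = -2 + v + 2 v^{2}$)
$U{\left(0 \right)} - 33 \left(1 - 3\right)^{2} = \left(-2 + 0 + 2 \cdot 0^{2}\right) - 33 \left(1 - 3\right)^{2} = \left(-2 + 0 + 2 \cdot 0\right) - 33 \left(-2\right)^{2} = \left(-2 + 0 + 0\right) - 132 = -2 - 132 = -134$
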